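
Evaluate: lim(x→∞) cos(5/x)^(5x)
This is an exponential indeterminate form.

For exponential indeterminate forms, take the natural log:
  Let L = lim(x→∞) cos(5/x)^(5x)
  Then ln(L) = lim(x→∞) [exponent × ln(base)]
  Evaluate using L'Hôpital or standard limits, then exponentiate.
  L = 1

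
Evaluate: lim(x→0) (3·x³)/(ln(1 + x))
This is a 0/0 indeterminate form.

Apply L'Hôpital's rule: differentiate numerator and denominator separately.
  f(x) = 3·x^3   ⇒   f'(x) = 9·x^2
  g(x) = ln(x + 1)   ⇒   g'(x) = 1/(x + 1)
  lim(x→0) f'(x)/g'(x) = lim(x→0) (9·x^2)/(1/(x + 1))
  = 0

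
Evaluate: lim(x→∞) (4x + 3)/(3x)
This is an ∞/∞ indeterminate form.

Apply L'Hôpital's rule: differentiate numerator and denominator separately.
  f(x) = 4·x + 3   ⇒   f'(x) = 4
  g(x) = 3·x   ⇒   g'(x) = 3
  lim(x→∞) f'(x)/g'(x) = lim(x→∞) (4)/(3)
  = 4/3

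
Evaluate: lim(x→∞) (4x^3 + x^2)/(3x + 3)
This is an ∞/∞ indeterminate form.

Apply L'Hôpital's rule: differentiate numerator and denominator separately.
  f(x) = 4·x^3 + x^2   ⇒   f'(x) = 12·x^2 + 2·x
  g(x) = 3·x + 3   ⇒   g'(x) = 3
  lim(x→∞) f'(x)/g'(x) = lim(x→∞) (12·x^2 + 2·x)/(3)
  = ∞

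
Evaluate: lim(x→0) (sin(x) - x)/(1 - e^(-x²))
This is a 0/0 indeterminate form.

Apply L'Hôpital's rule: differentiate numerator and denominator separately.
  f(x) = -x + sin(x)   ⇒   f'(x) = cos(x) - 1
  g(x) = 1 - e^(-x^2)   ⇒   g'(x) = 2·x·e^(-x^2)
  lim(x→0) f'(x)/g'(x) = lim(x→0) (cos(x) - 1)/(2·x·e^(-x^2))
  = 0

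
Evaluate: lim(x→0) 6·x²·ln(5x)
This is a 0·∞ indeterminate form.

Rewrite 0·∞ as a quotient (0/0 or ∞/∞ form), then apply L'Hôpital's rule:
  lim(x→0) 6·x²·ln(5x) = 0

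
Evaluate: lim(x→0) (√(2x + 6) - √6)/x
This is a standard limit.

Factor or rationalize the expression:
  lim(x→0) (√(2x + 6) - √6)/x = sqrt(6)/6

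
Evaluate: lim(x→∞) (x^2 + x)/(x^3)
This is an ∞/∞ indeterminate form.

Apply L'Hôpital's rule: differentiate numerator and denominator separately.
  f(x) = x^2 + x   ⇒   f'(x) = 2·x + 1
  g(x) = x^3   ⇒   g'(x) = 3·x^2
  lim(x→∞) f'(x)/g'(x) = lim(x→∞) (2·x + 1)/(3·x^2)
  = 0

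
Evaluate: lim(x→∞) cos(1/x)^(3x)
This is an exponential indeterminate form.

For exponential indeterminate forms, take the natural log:
  Let L = lim(x→∞) cos(1/x)^(3x)
  Then ln(L) = lim(x→∞) [exponent × ln(base)]
  Evaluate using L'Hôpital or standard limits, then exponentiate.
  L = 1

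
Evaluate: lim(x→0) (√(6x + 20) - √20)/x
This is a standard limit.

Factor or rationalize the expression:
  lim(x→0) (√(6x + 20) - √20)/x = 3·sqrt(5)/10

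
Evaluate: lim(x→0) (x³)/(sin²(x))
This is a 0/0 indeterminate form.

Apply L'Hôpital's rule: differentiate numerator and denominator separately.
  f(x) = x^3   ⇒   f'(x) = 3·x^2
  g(x) = sin(x)^2   ⇒   g'(x) = 2·sin(x)·cos(x)
  lim(x→0) f'(x)/g'(x) = lim(x→0) (3·x^2)/(2·sin(x)·cos(x))
  = 0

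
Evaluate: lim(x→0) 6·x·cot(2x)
This is a 0·∞ indeterminate form.

Rewrite 0·∞ as a quotient (0/0 or ∞/∞ form), then apply L'Hôpital's rule:
  lim(x→0) 6·x·cot(2x) = 3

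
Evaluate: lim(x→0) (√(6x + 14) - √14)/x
This is a standard limit.

Factor or rationalize the expression:
  lim(x→0) (√(6x + 14) - √14)/x = 3·sqrt(14)/14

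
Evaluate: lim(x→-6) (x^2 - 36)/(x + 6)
This is a standard limit.

Factor or rationalize the expression:
  lim(x→-6) (x^2 - 36)/(x + 6) = -12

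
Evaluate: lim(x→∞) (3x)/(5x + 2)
This is an ∞/∞ indeterminate form.

Apply L'Hôpital's rule: differentiate numerator and denominator separately.
  f(x) = 3·x   ⇒   f'(x) = 3
  g(x) = 5·x + 2   ⇒   g'(x) = 5
  lim(x→∞) f'(x)/g'(x) = lim(x→∞) (3)/(5)
  = 3/5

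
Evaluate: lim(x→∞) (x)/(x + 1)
This is an ∞/∞ indeterminate form.

Apply L'Hôpital's rule: differentiate numerator and denominator separately.
  f(x) = x   ⇒   f'(x) = 1
  g(x) = x + 1   ⇒   g'(x) = 1
  lim(x→∞) f'(x)/g'(x) = lim(x→∞) (1)/(1)
  = 1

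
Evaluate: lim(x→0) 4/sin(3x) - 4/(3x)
This is an ∞-∞ indeterminate form.

Combine fractions or rationalize to convert ∞-∞ to 0/0 form:
  lim(x→0) 4/sin(3x) - 4/(3x) = 0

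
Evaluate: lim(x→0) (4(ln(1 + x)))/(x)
This is a 0/0 indeterminate form.

Apply L'Hôpital's rule: differentiate numerator and denominator separately.
  f(x) = 4·ln(x + 1)   ⇒   f'(x) = 4/(x + 1)
  g(x) = x   ⇒   g'(x) = 1
  lim(x→0) f'(x)/g'(x) = lim(x→0) (4/(x + 1))/(1)
  = 4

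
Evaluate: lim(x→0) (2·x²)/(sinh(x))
This is a 0/0 indeterminate form.

Apply L'Hôpital's rule: differentiate numerator and denominator separately.
  f(x) = 2·x^2   ⇒   f'(x) = 4·x
  g(x) = sinh(x)   ⇒   g'(x) = cosh(x)
  lim(x→0) f'(x)/g'(x) = lim(x→0) (4·x)/(cosh(x))
  = 0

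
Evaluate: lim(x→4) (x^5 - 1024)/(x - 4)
This is a standard limit.

Factor or rationalize the expression:
  lim(x→4) (x^5 - 1024)/(x - 4) = 1280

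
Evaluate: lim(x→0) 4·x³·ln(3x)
This is a 0·∞ indeterminate form.

Rewrite 0·∞ as a quotient (0/0 or ∞/∞ form), then apply L'Hôpital's rule:
  lim(x→0) 4·x³·ln(3x) = 0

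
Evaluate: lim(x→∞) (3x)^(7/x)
This is an exponential indeterminate form.

For exponential indeterminate forms, take the natural log:
  Let L = lim(x→∞) (3x)^(7/x)
  Then ln(L) = lim(x→∞) [exponent × ln(base)]
  Evaluate using L'Hôpital or standard limits, then exponentiate.
  L = 1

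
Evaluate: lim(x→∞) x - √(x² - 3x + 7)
This is an ∞-∞ indeterminate form.

Combine fractions or rationalize to convert ∞-∞ to 0/0 form:
  lim(x→∞) x - √(x² - 3x + 7) = 3/2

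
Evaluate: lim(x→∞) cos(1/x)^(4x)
This is an exponential indeterminate form.

For exponential indeterminate forms, take the natural log:
  Let L = lim(x→∞) cos(1/x)^(4x)
  Then ln(L) = lim(x→∞) [exponent × ln(base)]
  Evaluate using L'Hôpital or standard limits, then exponentiate.
  L = 1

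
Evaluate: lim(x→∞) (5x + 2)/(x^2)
This is an ∞/∞ indeterminate form.

Apply L'Hôpital's rule: differentiate numerator and denominator separately.
  f(x) = 5·x + 2   ⇒   f'(x) = 5
  g(x) = x^2   ⇒   g'(x) = 2·x
  lim(x→∞) f'(x)/g'(x) = lim(x→∞) (5)/(2·x)
  = 0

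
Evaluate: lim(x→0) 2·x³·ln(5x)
This is a 0·∞ indeterminate form.

Rewrite 0·∞ as a quotient (0/0 or ∞/∞ form), then apply L'Hôpital's rule:
  lim(x→0) 2·x³·ln(5x) = 0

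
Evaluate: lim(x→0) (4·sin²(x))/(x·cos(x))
This is a 0/0 indeterminate form.

Apply L'Hôpital's rule: differentiate numerator and denominator separately.
  f(x) = 4·sin(x)^2   ⇒   f'(x) = 8·sin(x)·cos(x)
  g(x) = x·cos(x)   ⇒   g'(x) = -x·sin(x) + cos(x)
  lim(x→0) f'(x)/g'(x) = lim(x→0) (8·sin(x)·cos(x))/(-x·sin(x) + cos(x))
  = 0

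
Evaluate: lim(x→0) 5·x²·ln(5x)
This is a 0·∞ indeterminate form.

Rewrite 0·∞ as a quotient (0/0 or ∞/∞ form), then apply L'Hôpital's rule:
  lim(x→0) 5·x²·ln(5x) = 0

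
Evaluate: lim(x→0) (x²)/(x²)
This is a 0/0 indeterminate form.

Apply L'Hôpital's rule: differentiate numerator and denominator separately.
  f(x) = x^2   ⇒   f'(x) = 2·x
  g(x) = x^2   ⇒   g'(x) = 2·x
  lim(x→0) f'(x)/g'(x) = lim(x→0) (2·x)/(2·x)
  = 1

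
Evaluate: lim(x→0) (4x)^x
This is an exponential indeterminate form.

For exponential indeterminate forms, take the natural log:
  Let L = lim(x→0) (4x)^x
  Then ln(L) = lim(x→0) [exponent × ln(base)]
  Evaluate using L'Hôpital or standard limits, then exponentiate.
  L = 1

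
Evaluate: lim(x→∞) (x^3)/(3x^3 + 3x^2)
This is an ∞/∞ indeterminate form.

Apply L'Hôpital's rule: differentiate numerator and denominator separately.
  f(x) = x^3   ⇒   f'(x) = 3·x^2
  g(x) = 3·x^3 + 3·x^2   ⇒   g'(x) = 9·x^2 + 6·x
  lim(x→∞) f'(x)/g'(x) = lim(x→∞) (3·x^2)/(9·x^2 + 6·x)
  = 1/3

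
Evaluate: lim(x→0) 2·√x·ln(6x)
This is a 0·∞ indeterminate form.

Rewrite 0·∞ as a quotient (0/0 or ∞/∞ form), then apply L'Hôpital's rule:
  lim(x→0) 2·√x·ln(6x) = 0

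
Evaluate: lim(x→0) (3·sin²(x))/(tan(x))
This is a 0/0 indeterminate form.

Apply L'Hôpital's rule: differentiate numerator and denominator separately.
  f(x) = 3·sin(x)^2   ⇒   f'(x) = 6·sin(x)·cos(x)
  g(x) = tan(x)   ⇒   g'(x) = tan(x)^2 + 1
  lim(x→0) f'(x)/g'(x) = lim(x→0) (6·sin(x)·cos(x))/(tan(x)^2 + 1)
  = 0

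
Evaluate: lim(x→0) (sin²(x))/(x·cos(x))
This is a 0/0 indeterminate form.

Apply L'Hôpital's rule: differentiate numerator and denominator separately.
  f(x) = sin(x)^2   ⇒   f'(x) = 2·sin(x)·cos(x)
  g(x) = x·cos(x)   ⇒   g'(x) = -x·sin(x) + cos(x)
  lim(x→0) f'(x)/g'(x) = lim(x→0) (2·sin(x)·cos(x))/(-x·sin(x) + cos(x))
  = 0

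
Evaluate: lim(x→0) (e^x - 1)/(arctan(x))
This is a 0/0 indeterminate form.

Apply L'Hôpital's rule: differentiate numerator and denominator separately.
  f(x) = e^(x) - 1   ⇒   f'(x) = e^(x)
  g(x) = atan(x)   ⇒   g'(x) = 1/(x^2 + 1)
  lim(x→0) f'(x)/g'(x) = lim(x→0) (e^(x))/(1/(x^2 + 1))
  = 1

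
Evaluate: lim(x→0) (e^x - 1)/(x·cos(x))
This is a 0/0 indeterminate form.

Apply L'Hôpital's rule: differentiate numerator and denominator separately.
  f(x) = e^(x) - 1   ⇒   f'(x) = e^(x)
  g(x) = x·cos(x)   ⇒   g'(x) = -x·sin(x) + cos(x)
  lim(x→0) f'(x)/g'(x) = lim(x→0) (e^(x))/(-x·sin(x) + cos(x))
  = 1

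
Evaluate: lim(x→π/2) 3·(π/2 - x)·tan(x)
This is a 0·∞ indeterminate form.

Rewrite 0·∞ as a quotient (0/0 or ∞/∞ form), then apply L'Hôpital's rule:
  lim(x→π/2) 3·(π/2 - x)·tan(x) = 3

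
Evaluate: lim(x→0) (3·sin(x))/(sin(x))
This is a 0/0 indeterminate form.

Apply L'Hôpital's rule: differentiate numerator and denominator separately.
  f(x) = 3·sin(x)   ⇒   f'(x) = 3·cos(x)
  g(x) = sin(x)   ⇒   g'(x) = cos(x)
  lim(x→0) f'(x)/g'(x) = lim(x→0) (3·cos(x))/(cos(x))
  = 3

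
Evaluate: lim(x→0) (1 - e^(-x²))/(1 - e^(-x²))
This is a 0/0 indeterminate form.

Apply L'Hôpital's rule: differentiate numerator and denominator separately.
  f(x) = 1 - e^(-x^2)   ⇒   f'(x) = 2·x·e^(-x^2)
  g(x) = 1 - e^(-x^2)   ⇒   g'(x) = 2·x·e^(-x^2)
  lim(x→0) f'(x)/g'(x) = lim(x→0) (2·x·e^(-x^2))/(2·x·e^(-x^2))
  = 1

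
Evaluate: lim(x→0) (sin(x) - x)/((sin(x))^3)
This is a 0/0 indeterminate form.

Apply L'Hôpital's rule: differentiate numerator and denominator separately.
  f(x) = -x + sin(x)   ⇒   f'(x) = cos(x) - 1
  g(x) = sin(x)^3   ⇒   g'(x) = 3·sin(x)^2·cos(x)
  lim(x→0) f'(x)/g'(x) = lim(x→0) (cos(x) - 1)/(3·sin(x)^2·cos(x))
  = -1/6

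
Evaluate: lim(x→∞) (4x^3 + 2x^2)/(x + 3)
This is an ∞/∞ indeterminate form.

Apply L'Hôpital's rule: differentiate numerator and denominator separately.
  f(x) = 4·x^3 + 2·x^2   ⇒   f'(x) = 12·x^2 + 4·x
  g(x) = x + 3   ⇒   g'(x) = 1
  lim(x→∞) f'(x)/g'(x) = lim(x→∞) (12·x^2 + 4·x)/(1)
  = ∞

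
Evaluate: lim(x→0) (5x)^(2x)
This is an exponential indeterminate form.

For exponential indeterminate forms, take the natural log:
  Let L = lim(x→0) (5x)^(2x)
  Then ln(L) = lim(x→0) [exponent × ln(base)]
  Evaluate using L'Hôpital or standard limits, then exponentiate.
  L = 1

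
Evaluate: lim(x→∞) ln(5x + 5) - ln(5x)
This is an ∞-∞ indeterminate form.

Combine fractions or rationalize to convert ∞-∞ to 0/0 form:
  lim(x→∞) ln(5x + 5) - ln(5x) = 0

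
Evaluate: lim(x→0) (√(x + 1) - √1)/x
This is a standard limit.

Factor or rationalize the expression:
  lim(x→0) (√(x + 1) - √1)/x = 1/2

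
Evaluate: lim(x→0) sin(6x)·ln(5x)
This is a 0·∞ indeterminate form.

Rewrite 0·∞ as a quotient (0/0 or ∞/∞ form), then apply L'Hôpital's rule:
  lim(x→0) sin(6x)·ln(5x) = 0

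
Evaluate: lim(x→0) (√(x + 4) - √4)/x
This is a standard limit.

Factor or rationalize the expression:
  lim(x→0) (√(x + 4) - √4)/x = 1/4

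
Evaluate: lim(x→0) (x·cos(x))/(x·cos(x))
This is a 0/0 indeterminate form.

Apply L'Hôpital's rule: differentiate numerator and denominator separately.
  f(x) = x·cos(x)   ⇒   f'(x) = -x·sin(x) + cos(x)
  g(x) = x·cos(x)   ⇒   g'(x) = -x·sin(x) + cos(x)
  lim(x→0) f'(x)/g'(x) = lim(x→0) (-x·sin(x) + cos(x))/(-x·sin(x) + cos(x))
  = 1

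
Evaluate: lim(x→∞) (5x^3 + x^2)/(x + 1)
This is an ∞/∞ indeterminate form.

Apply L'Hôpital's rule: differentiate numerator and denominator separately.
  f(x) = 5·x^3 + x^2   ⇒   f'(x) = 15·x^2 + 2·x
  g(x) = x + 1   ⇒   g'(x) = 1
  lim(x→∞) f'(x)/g'(x) = lim(x→∞) (15·x^2 + 2·x)/(1)
  = ∞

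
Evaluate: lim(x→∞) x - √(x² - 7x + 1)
This is an ∞-∞ indeterminate form.

Combine fractions or rationalize to convert ∞-∞ to 0/0 form:
  lim(x→∞) x - √(x² - 7x + 1) = 7/2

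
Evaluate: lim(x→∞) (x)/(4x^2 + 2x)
This is an ∞/∞ indeterminate form.

Apply L'Hôpital's rule: differentiate numerator and denominator separately.
  f(x) = x   ⇒   f'(x) = 1
  g(x) = 4·x^2 + 2·x   ⇒   g'(x) = 8·x + 2
  lim(x→∞) f'(x)/g'(x) = lim(x→∞) (1)/(8·x + 2)
  = 0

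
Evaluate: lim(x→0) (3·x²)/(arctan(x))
This is a 0/0 indeterminate form.

Apply L'Hôpital's rule: differentiate numerator and denominator separately.
  f(x) = 3·x^2   ⇒   f'(x) = 6·x
  g(x) = atan(x)   ⇒   g'(x) = 1/(x^2 + 1)
  lim(x→0) f'(x)/g'(x) = lim(x→0) (6·x)/(1/(x^2 + 1))
  = 0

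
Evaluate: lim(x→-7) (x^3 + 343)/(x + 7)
This is a standard limit.

Factor or rationalize the expression:
  lim(x→-7) (x^3 + 343)/(x + 7) = 147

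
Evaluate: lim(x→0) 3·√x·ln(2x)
This is a 0·∞ indeterminate form.

Rewrite 0·∞ as a quotient (0/0 or ∞/∞ form), then apply L'Hôpital's rule:
  lim(x→0) 3·√x·ln(2x) = 0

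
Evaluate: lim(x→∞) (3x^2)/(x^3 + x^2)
This is an ∞/∞ indeterminate form.

Apply L'Hôpital's rule: differentiate numerator and denominator separately.
  f(x) = 3·x^2   ⇒   f'(x) = 6·x
  g(x) = x^3 + x^2   ⇒   g'(x) = 3·x^2 + 2·x
  lim(x→∞) f'(x)/g'(x) = lim(x→∞) (6·x)/(3·x^2 + 2·x)
  = 0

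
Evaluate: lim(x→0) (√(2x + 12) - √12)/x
This is a standard limit.

Factor or rationalize the expression:
  lim(x→0) (√(2x + 12) - √12)/x = sqrt(3)/6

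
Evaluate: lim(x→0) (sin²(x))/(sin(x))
This is a 0/0 indeterminate form.

Apply L'Hôpital's rule: differentiate numerator and denominator separately.
  f(x) = sin(x)^2   ⇒   f'(x) = 2·sin(x)·cos(x)
  g(x) = sin(x)   ⇒   g'(x) = cos(x)
  lim(x→0) f'(x)/g'(x) = lim(x→0) (2·sin(x)·cos(x))/(cos(x))
  = 0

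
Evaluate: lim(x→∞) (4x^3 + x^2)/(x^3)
This is an ∞/∞ indeterminate form.

Apply L'Hôpital's rule: differentiate numerator and denominator separately.
  f(x) = 4·x^3 + x^2   ⇒   f'(x) = 12·x^2 + 2·x
  g(x) = x^3   ⇒   g'(x) = 3·x^2
  lim(x→∞) f'(x)/g'(x) = lim(x→∞) (12·x^2 + 2·x)/(3·x^2)
  = 4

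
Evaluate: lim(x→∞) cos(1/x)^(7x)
This is an exponential indeterminate form.

For exponential indeterminate forms, take the natural log:
  Let L = lim(x→∞) cos(1/x)^(7x)
  Then ln(L) = lim(x→∞) [exponent × ln(base)]
  Evaluate using L'Hôpital or standard limits, then exponentiate.
  L = 1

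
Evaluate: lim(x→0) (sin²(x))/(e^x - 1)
This is a 0/0 indeterminate form.

Apply L'Hôpital's rule: differentiate numerator and denominator separately.
  f(x) = sin(x)^2   ⇒   f'(x) = 2·sin(x)·cos(x)
  g(x) = e^(x) - 1   ⇒   g'(x) = e^(x)
  lim(x→0) f'(x)/g'(x) = lim(x→0) (2·sin(x)·cos(x))/(e^(x))
  = 0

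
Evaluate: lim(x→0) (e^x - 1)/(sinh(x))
This is a 0/0 indeterminate form.

Apply L'Hôpital's rule: differentiate numerator and denominator separately.
  f(x) = e^(x) - 1   ⇒   f'(x) = e^(x)
  g(x) = sinh(x)   ⇒   g'(x) = cosh(x)
  lim(x→0) f'(x)/g'(x) = lim(x→0) (e^(x))/(cosh(x))
  = 1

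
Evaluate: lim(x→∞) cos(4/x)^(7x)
This is an exponential indeterminate form.

For exponential indeterminate forms, take the natural log:
  Let L = lim(x→∞) cos(4/x)^(7x)
  Then ln(L) = lim(x→∞) [exponent × ln(base)]
  Evaluate using L'Hôpital or standard limits, then exponentiate.
  L = 1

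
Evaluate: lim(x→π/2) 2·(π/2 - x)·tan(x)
This is a 0·∞ indeterminate form.

Rewrite 0·∞ as a quotient (0/0 or ∞/∞ form), then apply L'Hôpital's rule:
  lim(x→π/2) 2·(π/2 - x)·tan(x) = 2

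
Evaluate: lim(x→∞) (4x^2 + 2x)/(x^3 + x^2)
This is an ∞/∞ indeterminate form.

Apply L'Hôpital's rule: differentiate numerator and denominator separately.
  f(x) = 4·x^2 + 2·x   ⇒   f'(x) = 8·x + 2
  g(x) = x^3 + x^2   ⇒   g'(x) = 3·x^2 + 2·x
  lim(x→∞) f'(x)/g'(x) = lim(x→∞) (8·x + 2)/(3·x^2 + 2·x)
  = 0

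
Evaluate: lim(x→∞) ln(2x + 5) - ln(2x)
This is an ∞-∞ indeterminate form.

Combine fractions or rationalize to convert ∞-∞ to 0/0 form:
  lim(x→∞) ln(2x + 5) - ln(2x) = 0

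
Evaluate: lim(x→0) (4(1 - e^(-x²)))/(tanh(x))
This is a 0/0 indeterminate form.

Apply L'Hôpital's rule: differentiate numerator and denominator separately.
  f(x) = 4 - 4·e^(-x^2)   ⇒   f'(x) = 8·x·e^(-x^2)
  g(x) = tanh(x)   ⇒   g'(x) = 1 - tanh(x)^2
  lim(x→0) f'(x)/g'(x) = lim(x→0) (8·x·e^(-x^2))/(1 - tanh(x)^2)
  = 0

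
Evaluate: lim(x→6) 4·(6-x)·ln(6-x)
This is a 0·∞ indeterminate form.

Rewrite 0·∞ as a quotient (0/0 or ∞/∞ form), then apply L'Hôpital's rule:
  lim(x→6) 4·(6-x)·ln(6-x) = 0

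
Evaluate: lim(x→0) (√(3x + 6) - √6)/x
This is a standard limit.

Factor or rationalize the expression:
  lim(x→0) (√(3x + 6) - √6)/x = sqrt(6)/4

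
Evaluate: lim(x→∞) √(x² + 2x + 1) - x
This is an ∞-∞ indeterminate form.

Combine fractions or rationalize to convert ∞-∞ to 0/0 form:
  lim(x→∞) √(x² + 2x + 1) - x = 1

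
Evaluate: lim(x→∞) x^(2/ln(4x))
This is an exponential indeterminate form.

For exponential indeterminate forms, take the natural log:
  Let L = lim(x→∞) x^(2/ln(4x))
  Then ln(L) = lim(x→∞) [exponent × ln(base)]
  Evaluate using L'Hôpital or standard limits, then exponentiate.
  L = e²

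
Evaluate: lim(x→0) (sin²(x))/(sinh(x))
This is a 0/0 indeterminate form.

Apply L'Hôpital's rule: differentiate numerator and denominator separately.
  f(x) = sin(x)^2   ⇒   f'(x) = 2·sin(x)·cos(x)
  g(x) = sinh(x)   ⇒   g'(x) = cosh(x)
  lim(x→0) f'(x)/g'(x) = lim(x→0) (2·sin(x)·cos(x))/(cosh(x))
  = 0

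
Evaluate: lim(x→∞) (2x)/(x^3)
This is an ∞/∞ indeterminate form.

Apply L'Hôpital's rule: differentiate numerator and denominator separately.
  f(x) = 2·x   ⇒   f'(x) = 2
  g(x) = x^3   ⇒   g'(x) = 3·x^2
  lim(x→∞) f'(x)/g'(x) = lim(x→∞) (2)/(3·x^2)
  = 0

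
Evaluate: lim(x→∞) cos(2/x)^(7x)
This is an exponential indeterminate form.

For exponential indeterminate forms, take the natural log:
  Let L = lim(x→∞) cos(2/x)^(7x)
  Then ln(L) = lim(x→∞) [exponent × ln(base)]
  Evaluate using L'Hôpital or standard limits, then exponentiate.
  L = 1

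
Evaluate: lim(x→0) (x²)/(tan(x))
This is a 0/0 indeterminate form.

Apply L'Hôpital's rule: differentiate numerator and denominator separately.
  f(x) = x^2   ⇒   f'(x) = 2·x
  g(x) = tan(x)   ⇒   g'(x) = tan(x)^2 + 1
  lim(x→0) f'(x)/g'(x) = lim(x→0) (2·x)/(tan(x)^2 + 1)
  = 0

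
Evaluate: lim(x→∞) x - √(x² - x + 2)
This is an ∞-∞ indeterminate form.

Combine fractions or rationalize to convert ∞-∞ to 0/0 form:
  lim(x→∞) x - √(x² - x + 2) = 1/2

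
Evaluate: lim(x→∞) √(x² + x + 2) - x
This is an ∞-∞ indeterminate form.

Combine fractions or rationalize to convert ∞-∞ to 0/0 form:
  lim(x→∞) √(x² + x + 2) - x = 1/2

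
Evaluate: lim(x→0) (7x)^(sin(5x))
This is an exponential indeterminate form.

For exponential indeterminate forms, take the natural log:
  Let L = lim(x→0) (7x)^(sin(5x))
  Then ln(L) = lim(x→0) [exponent × ln(base)]
  Evaluate using L'Hôpital or standard limits, then exponentiate.
  L = 1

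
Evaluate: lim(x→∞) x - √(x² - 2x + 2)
This is an ∞-∞ indeterminate form.

Combine fractions or rationalize to convert ∞-∞ to 0/0 form:
  lim(x→∞) x - √(x² - 2x + 2) = 1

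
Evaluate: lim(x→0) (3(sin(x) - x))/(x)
This is a 0/0 indeterminate form.

Apply L'Hôpital's rule: differentiate numerator and denominator separately.
  f(x) = -3·x + 3·sin(x)   ⇒   f'(x) = 3·cos(x) - 3
  g(x) = x   ⇒   g'(x) = 1
  lim(x→0) f'(x)/g'(x) = lim(x→0) (3·cos(x) - 3)/(1)
  = 0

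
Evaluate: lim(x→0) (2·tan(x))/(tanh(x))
This is a 0/0 indeterminate form.

Apply L'Hôpital's rule: differentiate numerator and denominator separately.
  f(x) = 2·tan(x)   ⇒   f'(x) = 2·tan(x)^2 + 2
  g(x) = tanh(x)   ⇒   g'(x) = 1 - tanh(x)^2
  lim(x→0) f'(x)/g'(x) = lim(x→0) (2·tan(x)^2 + 2)/(1 - tanh(x)^2)
  = 2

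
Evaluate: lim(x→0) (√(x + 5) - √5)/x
This is a standard limit.

Factor or rationalize the expression:
  lim(x→0) (√(x + 5) - √5)/x = sqrt(5)/10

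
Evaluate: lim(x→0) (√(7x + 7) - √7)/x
This is a standard limit.

Factor or rationalize the expression:
  lim(x→0) (√(7x + 7) - √7)/x = sqrt(7)/2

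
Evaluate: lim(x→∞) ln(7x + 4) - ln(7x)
This is an ∞-∞ indeterminate form.

Combine fractions or rationalize to convert ∞-∞ to 0/0 form:
  lim(x→∞) ln(7x + 4) - ln(7x) = 0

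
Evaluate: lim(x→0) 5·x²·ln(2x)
This is a 0·∞ indeterminate form.

Rewrite 0·∞ as a quotient (0/0 or ∞/∞ form), then apply L'Hôpital's rule:
  lim(x→0) 5·x²·ln(2x) = 0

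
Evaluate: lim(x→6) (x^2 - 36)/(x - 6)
This is a standard limit.

Factor or rationalize the expression:
  lim(x→6) (x^2 - 36)/(x - 6) = 12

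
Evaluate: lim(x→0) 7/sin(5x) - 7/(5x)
This is an ∞-∞ indeterminate form.

Combine fractions or rationalize to convert ∞-∞ to 0/0 form:
  lim(x→0) 7/sin(5x) - 7/(5x) = 0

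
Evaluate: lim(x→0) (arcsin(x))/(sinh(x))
This is a 0/0 indeterminate form.

Apply L'Hôpital's rule: differentiate numerator and denominator separately.
  f(x) = asin(x)   ⇒   f'(x) = 1/sqrt(1 - x^2)
  g(x) = sinh(x)   ⇒   g'(x) = cosh(x)
  lim(x→0) f'(x)/g'(x) = lim(x→0) (1/sqrt(1 - x^2))/(cosh(x))
  = 1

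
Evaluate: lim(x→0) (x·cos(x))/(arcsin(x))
This is a 0/0 indeterminate form.

Apply L'Hôpital's rule: differentiate numerator and denominator separately.
  f(x) = x·cos(x)   ⇒   f'(x) = -x·sin(x) + cos(x)
  g(x) = asin(x)   ⇒   g'(x) = 1/sqrt(1 - x^2)
  lim(x→0) f'(x)/g'(x) = lim(x→0) (-x·sin(x) + cos(x))/(1/sqrt(1 - x^2))
  = 1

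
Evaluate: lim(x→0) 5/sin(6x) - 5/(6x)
This is an ∞-∞ indeterminate form.

Combine fractions or rationalize to convert ∞-∞ to 0/0 form:
  lim(x→0) 5/sin(6x) - 5/(6x) = 0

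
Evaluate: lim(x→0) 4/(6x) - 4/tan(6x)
This is an ∞-∞ indeterminate form.

Combine fractions or rationalize to convert ∞-∞ to 0/0 form:
  lim(x→0) 4/(6x) - 4/tan(6x) = 0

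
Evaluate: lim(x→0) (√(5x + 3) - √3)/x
This is a standard limit.

Factor or rationalize the expression:
  lim(x→0) (√(5x + 3) - √3)/x = 5·sqrt(3)/6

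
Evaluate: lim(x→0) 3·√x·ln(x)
This is a 0·∞ indeterminate form.

Rewrite 0·∞ as a quotient (0/0 or ∞/∞ form), then apply L'Hôpital's rule:
  lim(x→0) 3·√x·ln(x) = 0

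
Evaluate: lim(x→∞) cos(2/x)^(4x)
This is an exponential indeterminate form.

For exponential indeterminate forms, take the natural log:
  Let L = lim(x→∞) cos(2/x)^(4x)
  Then ln(L) = lim(x→∞) [exponent × ln(base)]
  Evaluate using L'Hôpital or standard limits, then exponentiate.
  L = 1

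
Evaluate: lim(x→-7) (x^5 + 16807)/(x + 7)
This is a standard limit.

Factor or rationalize the expression:
  lim(x→-7) (x^5 + 16807)/(x + 7) = 12005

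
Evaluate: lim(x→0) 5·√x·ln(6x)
This is a 0·∞ indeterminate form.

Rewrite 0·∞ as a quotient (0/0 or ∞/∞ form), then apply L'Hôpital's rule:
  lim(x→0) 5·√x·ln(6x) = 0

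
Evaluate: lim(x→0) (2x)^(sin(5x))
This is an exponential indeterminate form.

For exponential indeterminate forms, take the natural log:
  Let L = lim(x→0) (2x)^(sin(5x))
  Then ln(L) = lim(x→0) [exponent × ln(base)]
  Evaluate using L'Hôpital or standard limits, then exponentiate.
  L = 1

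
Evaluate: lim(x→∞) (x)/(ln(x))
This is an ∞/∞ indeterminate form.

Apply L'Hôpital's rule: differentiate numerator and denominator separately.
  f(x) = x   ⇒   f'(x) = 1
  g(x) = ln(x)   ⇒   g'(x) = 1/x
  lim(x→∞) f'(x)/g'(x) = lim(x→∞) (1)/(1/x)
  = ∞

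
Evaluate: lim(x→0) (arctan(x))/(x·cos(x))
This is a 0/0 indeterminate form.

Apply L'Hôpital's rule: differentiate numerator and denominator separately.
  f(x) = atan(x)   ⇒   f'(x) = 1/(x^2 + 1)
  g(x) = x·cos(x)   ⇒   g'(x) = -x·sin(x) + cos(x)
  lim(x→0) f'(x)/g'(x) = lim(x→0) (1/(x^2 + 1))/(-x·sin(x) + cos(x))
  = 1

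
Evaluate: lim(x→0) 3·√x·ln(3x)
This is a 0·∞ indeterminate form.

Rewrite 0·∞ as a quotient (0/0 or ∞/∞ form), then apply L'Hôpital's rule:
  lim(x→0) 3·√x·ln(3x) = 0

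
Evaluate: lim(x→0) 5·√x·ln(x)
This is a 0·∞ indeterminate form.

Rewrite 0·∞ as a quotient (0/0 or ∞/∞ form), then apply L'Hôpital's rule:
  lim(x→0) 5·√x·ln(x) = 0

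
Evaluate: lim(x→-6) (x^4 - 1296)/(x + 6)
This is a standard limit.

Factor or rationalize the expression:
  lim(x→-6) (x^4 - 1296)/(x + 6) = -864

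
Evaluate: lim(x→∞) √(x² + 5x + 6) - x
This is an ∞-∞ indeterminate form.

Combine fractions or rationalize to convert ∞-∞ to 0/0 form:
  lim(x→∞) √(x² + 5x + 6) - x = 5/2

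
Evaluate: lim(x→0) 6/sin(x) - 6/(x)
This is an ∞-∞ indeterminate form.

Combine fractions or rationalize to convert ∞-∞ to 0/0 form:
  lim(x→0) 6/sin(x) - 6/(x) = 0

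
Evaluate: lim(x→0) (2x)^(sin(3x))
This is an exponential indeterminate form.

For exponential indeterminate forms, take the natural log:
  Let L = lim(x→0) (2x)^(sin(3x))
  Then ln(L) = lim(x→0) [exponent × ln(base)]
  Evaluate using L'Hôpital or standard limits, then exponentiate.
  L = 1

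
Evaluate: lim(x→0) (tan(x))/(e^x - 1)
This is a 0/0 indeterminate form.

Apply L'Hôpital's rule: differentiate numerator and denominator separately.
  f(x) = tan(x)   ⇒   f'(x) = tan(x)^2 + 1
  g(x) = e^(x) - 1   ⇒   g'(x) = e^(x)
  lim(x→0) f'(x)/g'(x) = lim(x→0) (tan(x)^2 + 1)/(e^(x))
  = 1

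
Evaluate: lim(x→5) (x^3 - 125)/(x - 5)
This is a standard limit.

Factor or rationalize the expression:
  lim(x→5) (x^3 - 125)/(x - 5) = 75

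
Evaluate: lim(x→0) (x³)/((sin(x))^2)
This is a 0/0 indeterminate form.

Apply L'Hôpital's rule: differentiate numerator and denominator separately.
  f(x) = x^3   ⇒   f'(x) = 3·x^2
  g(x) = sin(x)^2   ⇒   g'(x) = 2·sin(x)·cos(x)
  lim(x→0) f'(x)/g'(x) = lim(x→0) (3·x^2)/(2·sin(x)·cos(x))
  = 0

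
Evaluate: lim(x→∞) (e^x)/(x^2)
This is an ∞/∞ indeterminate form.

Apply L'Hôpital's rule: differentiate numerator and denominator separately.
  f(x) = e^(x)   ⇒   f'(x) = e^(x)
  g(x) = x^2   ⇒   g'(x) = 2·x
  lim(x→∞) f'(x)/g'(x) = lim(x→∞) (e^(x))/(2·x)
  = ∞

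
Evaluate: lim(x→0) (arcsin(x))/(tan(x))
This is a 0/0 indeterminate form.

Apply L'Hôpital's rule: differentiate numerator and denominator separately.
  f(x) = asin(x)   ⇒   f'(x) = 1/sqrt(1 - x^2)
  g(x) = tan(x)   ⇒   g'(x) = tan(x)^2 + 1
  lim(x→0) f'(x)/g'(x) = lim(x→0) (1/sqrt(1 - x^2))/(tan(x)^2 + 1)
  = 1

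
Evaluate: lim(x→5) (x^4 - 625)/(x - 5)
This is a standard limit.

Factor or rationalize the expression:
  lim(x→5) (x^4 - 625)/(x - 5) = 500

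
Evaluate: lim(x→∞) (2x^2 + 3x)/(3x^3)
This is an ∞/∞ indeterminate form.

Apply L'Hôpital's rule: differentiate numerator and denominator separately.
  f(x) = 2·x^2 + 3·x   ⇒   f'(x) = 4·x + 3
  g(x) = 3·x^3   ⇒   g'(x) = 9·x^2
  lim(x→∞) f'(x)/g'(x) = lim(x→∞) (4·x + 3)/(9·x^2)
  = 0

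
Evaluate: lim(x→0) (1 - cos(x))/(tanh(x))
This is a 0/0 indeterminate form.

Apply L'Hôpital's rule: differentiate numerator and denominator separately.
  f(x) = 1 - cos(x)   ⇒   f'(x) = sin(x)
  g(x) = tanh(x)   ⇒   g'(x) = 1 - tanh(x)^2
  lim(x→0) f'(x)/g'(x) = lim(x→0) (sin(x))/(1 - tanh(x)^2)
  = 0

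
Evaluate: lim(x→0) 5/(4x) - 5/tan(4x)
This is an ∞-∞ indeterminate form.

Combine fractions or rationalize to convert ∞-∞ to 0/0 form:
  lim(x→0) 5/(4x) - 5/tan(4x) = 0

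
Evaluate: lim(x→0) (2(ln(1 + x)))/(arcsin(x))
This is a 0/0 indeterminate form.

Apply L'Hôpital's rule: differentiate numerator and denominator separately.
  f(x) = 2·ln(x + 1)   ⇒   f'(x) = 2/(x + 1)
  g(x) = asin(x)   ⇒   g'(x) = 1/sqrt(1 - x^2)
  lim(x→0) f'(x)/g'(x) = lim(x→0) (2/(x + 1))/(1/sqrt(1 - x^2))
  = 2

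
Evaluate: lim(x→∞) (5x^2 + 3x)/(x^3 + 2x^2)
This is an ∞/∞ indeterminate form.

Apply L'Hôpital's rule: differentiate numerator and denominator separately.
  f(x) = 5·x^2 + 3·x   ⇒   f'(x) = 10·x + 3
  g(x) = x^3 + 2·x^2   ⇒   g'(x) = 3·x^2 + 4·x
  lim(x→∞) f'(x)/g'(x) = lim(x→∞) (10·x + 3)/(3·x^2 + 4·x)
  = 0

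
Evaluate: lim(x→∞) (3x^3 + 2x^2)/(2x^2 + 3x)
This is an ∞/∞ indeterminate form.

Apply L'Hôpital's rule: differentiate numerator and denominator separately.
  f(x) = 3·x^3 + 2·x^2   ⇒   f'(x) = 9·x^2 + 4·x
  g(x) = 2·x^2 + 3·x   ⇒   g'(x) = 4·x + 3
  lim(x→∞) f'(x)/g'(x) = lim(x→∞) (9·x^2 + 4·x)/(4·x + 3)
  = ∞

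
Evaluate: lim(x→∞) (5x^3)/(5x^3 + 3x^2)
This is an ∞/∞ indeterminate form.

Apply L'Hôpital's rule: differentiate numerator and denominator separately.
  f(x) = 5·x^3   ⇒   f'(x) = 15·x^2
  g(x) = 5·x^3 + 3·x^2   ⇒   g'(x) = 15·x^2 + 6·x
  lim(x→∞) f'(x)/g'(x) = lim(x→∞) (15·x^2)/(15·x^2 + 6·x)
  = 1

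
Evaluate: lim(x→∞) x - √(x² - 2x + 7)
This is an ∞-∞ indeterminate form.

Combine fractions or rationalize to convert ∞-∞ to 0/0 form:
  lim(x→∞) x - √(x² - 2x + 7) = 1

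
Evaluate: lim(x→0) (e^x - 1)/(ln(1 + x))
This is a 0/0 indeterminate form.

Apply L'Hôpital's rule: differentiate numerator and denominator separately.
  f(x) = e^(x) - 1   ⇒   f'(x) = e^(x)
  g(x) = ln(x + 1)   ⇒   g'(x) = 1/(x + 1)
  lim(x→0) f'(x)/g'(x) = lim(x→0) (e^(x))/(1/(x + 1))
  = 1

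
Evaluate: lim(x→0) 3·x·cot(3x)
This is a 0·∞ indeterminate form.

Rewrite 0·∞ as a quotient (0/0 or ∞/∞ form), then apply L'Hôpital's rule:
  lim(x→0) 3·x·cot(3x) = 1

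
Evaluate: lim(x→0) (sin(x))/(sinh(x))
This is a 0/0 indeterminate form.

Apply L'Hôpital's rule: differentiate numerator and denominator separately.
  f(x) = sin(x)   ⇒   f'(x) = cos(x)
  g(x) = sinh(x)   ⇒   g'(x) = cosh(x)
  lim(x→0) f'(x)/g'(x) = lim(x→0) (cos(x))/(cosh(x))
  = 1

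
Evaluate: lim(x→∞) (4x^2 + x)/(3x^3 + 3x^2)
This is an ∞/∞ indeterminate form.

Apply L'Hôpital's rule: differentiate numerator and denominator separately.
  f(x) = 4·x^2 + x   ⇒   f'(x) = 8·x + 1
  g(x) = 3·x^3 + 3·x^2   ⇒   g'(x) = 9·x^2 + 6·x
  lim(x→∞) f'(x)/g'(x) = lim(x→∞) (8·x + 1)/(9·x^2 + 6·x)
  = 0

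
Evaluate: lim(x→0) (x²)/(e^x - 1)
This is a 0/0 indeterminate form.

Apply L'Hôpital's rule: differentiate numerator and denominator separately.
  f(x) = x^2   ⇒   f'(x) = 2·x
  g(x) = e^(x) - 1   ⇒   g'(x) = e^(x)
  lim(x→0) f'(x)/g'(x) = lim(x→0) (2·x)/(e^(x))
  = 0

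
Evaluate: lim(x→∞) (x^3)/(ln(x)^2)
This is an ∞/∞ indeterminate form.

Apply L'Hôpital's rule: differentiate numerator and denominator separately.
  f(x) = x^3   ⇒   f'(x) = 3·x^2
  g(x) = ln(x)^2   ⇒   g'(x) = 2·ln(x)/x
  lim(x→∞) f'(x)/g'(x) = lim(x→∞) (3·x^2)/(2·ln(x)/x)
  = ∞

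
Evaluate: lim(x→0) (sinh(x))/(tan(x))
This is a 0/0 indeterminate form.

Apply L'Hôpital's rule: differentiate numerator and denominator separately.
  f(x) = sinh(x)   ⇒   f'(x) = cosh(x)
  g(x) = tan(x)   ⇒   g'(x) = tan(x)^2 + 1
  lim(x→0) f'(x)/g'(x) = lim(x→0) (cosh(x))/(tan(x)^2 + 1)
  = 1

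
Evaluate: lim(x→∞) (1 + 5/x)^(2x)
This is an exponential indeterminate form.

For exponential indeterminate forms, take the natural log:
  Let L = lim(x→∞) (1 + 5/x)^(2x)
  Then ln(L) = lim(x→∞) [exponent × ln(base)]
  Evaluate using L'Hôpital or standard limits, then exponentiate.
  L = e^(10)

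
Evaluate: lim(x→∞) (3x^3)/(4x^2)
This is an ∞/∞ indeterminate form.

Apply L'Hôpital's rule: differentiate numerator and denominator separately.
  f(x) = 3·x^3   ⇒   f'(x) = 9·x^2
  g(x) = 4·x^2   ⇒   g'(x) = 8·x
  lim(x→∞) f'(x)/g'(x) = lim(x→∞) (9·x^2)/(8·x)
  = ∞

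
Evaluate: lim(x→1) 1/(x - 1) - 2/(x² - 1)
This is an ∞-∞ indeterminate form.

Combine fractions or rationalize to convert ∞-∞ to 0/0 form:
  lim(x→1) 1/(x - 1) - 2/(x² - 1) = 1/2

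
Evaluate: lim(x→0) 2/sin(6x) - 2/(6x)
This is an ∞-∞ indeterminate form.

Combine fractions or rationalize to convert ∞-∞ to 0/0 form:
  lim(x→0) 2/sin(6x) - 2/(6x) = 0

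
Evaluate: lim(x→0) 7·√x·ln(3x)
This is a 0·∞ indeterminate form.

Rewrite 0·∞ as a quotient (0/0 or ∞/∞ form), then apply L'Hôpital's rule:
  lim(x→0) 7·√x·ln(3x) = 0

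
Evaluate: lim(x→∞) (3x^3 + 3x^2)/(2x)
This is an ∞/∞ indeterminate form.

Apply L'Hôpital's rule: differentiate numerator and denominator separately.
  f(x) = 3·x^3 + 3·x^2   ⇒   f'(x) = 9·x^2 + 6·x
  g(x) = 2·x   ⇒   g'(x) = 2
  lim(x→∞) f'(x)/g'(x) = lim(x→∞) (9·x^2 + 6·x)/(2)
  = ∞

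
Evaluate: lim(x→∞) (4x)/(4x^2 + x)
This is an ∞/∞ indeterminate form.

Apply L'Hôpital's rule: differentiate numerator and denominator separately.
  f(x) = 4·x   ⇒   f'(x) = 4
  g(x) = 4·x^2 + x   ⇒   g'(x) = 8·x + 1
  lim(x→∞) f'(x)/g'(x) = lim(x→∞) (4)/(8·x + 1)
  = 0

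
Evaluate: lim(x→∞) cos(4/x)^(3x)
This is an exponential indeterminate form.

For exponential indeterminate forms, take the natural log:
  Let L = lim(x→∞) cos(4/x)^(3x)
  Then ln(L) = lim(x→∞) [exponent × ln(base)]
  Evaluate using L'Hôpital or standard limits, then exponentiate.
  L = 1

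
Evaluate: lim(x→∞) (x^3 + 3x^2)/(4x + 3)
This is an ∞/∞ indeterminate form.

Apply L'Hôpital's rule: differentiate numerator and denominator separately.
  f(x) = x^3 + 3·x^2   ⇒   f'(x) = 3·x^2 + 6·x
  g(x) = 4·x + 3   ⇒   g'(x) = 4
  lim(x→∞) f'(x)/g'(x) = lim(x→∞) (3·x^2 + 6·x)/(4)
  = ∞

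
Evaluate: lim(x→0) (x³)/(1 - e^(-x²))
This is a 0/0 indeterminate form.

Apply L'Hôpital's rule: differentiate numerator and denominator separately.
  f(x) = x^3   ⇒   f'(x) = 3·x^2
  g(x) = 1 - e^(-x^2)   ⇒   g'(x) = 2·x·e^(-x^2)
  lim(x→0) f'(x)/g'(x) = lim(x→0) (3·x^2)/(2·x·e^(-x^2))
  = 0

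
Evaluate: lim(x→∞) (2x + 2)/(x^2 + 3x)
This is an ∞/∞ indeterminate form.

Apply L'Hôpital's rule: differentiate numerator and denominator separately.
  f(x) = 2·x + 2   ⇒   f'(x) = 2
  g(x) = x^2 + 3·x   ⇒   g'(x) = 2·x + 3
  lim(x→∞) f'(x)/g'(x) = lim(x→∞) (2)/(2·x + 3)
  = 0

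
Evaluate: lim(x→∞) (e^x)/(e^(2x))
This is an ∞/∞ indeterminate form.

Apply L'Hôpital's rule: differentiate numerator and denominator separately.
  f(x) = e^(x)   ⇒   f'(x) = e^(x)
  g(x) = e^(2·x)   ⇒   g'(x) = 2·e^(2·x)
  lim(x→∞) f'(x)/g'(x) = lim(x→∞) (e^(x))/(2·e^(2·x))
  = 0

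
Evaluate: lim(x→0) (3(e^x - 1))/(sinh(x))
This is a 0/0 indeterminate form.

Apply L'Hôpital's rule: differentiate numerator and denominator separately.
  f(x) = 3·e^(x) - 3   ⇒   f'(x) = 3·e^(x)
  g(x) = sinh(x)   ⇒   g'(x) = cosh(x)
  lim(x→0) f'(x)/g'(x) = lim(x→0) (3·e^(x))/(cosh(x))
  = 3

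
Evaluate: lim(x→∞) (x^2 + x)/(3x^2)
This is an ∞/∞ indeterminate form.

Apply L'Hôpital's rule: differentiate numerator and denominator separately.
  f(x) = x^2 + x   ⇒   f'(x) = 2·x + 1
  g(x) = 3·x^2   ⇒   g'(x) = 6·x
  lim(x→∞) f'(x)/g'(x) = lim(x→∞) (2·x + 1)/(6·x)
  = 1/3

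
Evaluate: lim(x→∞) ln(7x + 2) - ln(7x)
This is an ∞-∞ indeterminate form.

Combine fractions or rationalize to convert ∞-∞ to 0/0 form:
  lim(x→∞) ln(7x + 2) - ln(7x) = 0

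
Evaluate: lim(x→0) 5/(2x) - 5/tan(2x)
This is an ∞-∞ indeterminate form.

Combine fractions or rationalize to convert ∞-∞ to 0/0 form:
  lim(x→0) 5/(2x) - 5/tan(2x) = 0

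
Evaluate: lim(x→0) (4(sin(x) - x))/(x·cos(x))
This is a 0/0 indeterminate form.

Apply L'Hôpital's rule: differentiate numerator and denominator separately.
  f(x) = -4·x + 4·sin(x)   ⇒   f'(x) = 4·cos(x) - 4
  g(x) = x·cos(x)   ⇒   g'(x) = -x·sin(x) + cos(x)
  lim(x→0) f'(x)/g'(x) = lim(x→0) (4·cos(x) - 4)/(-x·sin(x) + cos(x))
  = 0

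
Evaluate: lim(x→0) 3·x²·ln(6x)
This is a 0·∞ indeterminate form.

Rewrite 0·∞ as a quotient (0/0 or ∞/∞ form), then apply L'Hôpital's rule:
  lim(x→0) 3·x²·ln(6x) = 0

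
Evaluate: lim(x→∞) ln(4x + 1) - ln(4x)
This is an ∞-∞ indeterminate form.

Combine fractions or rationalize to convert ∞-∞ to 0/0 form:
  lim(x→∞) ln(4x + 1) - ln(4x) = 0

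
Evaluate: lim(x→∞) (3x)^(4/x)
This is an exponential indeterminate form.

For exponential indeterminate forms, take the natural log:
  Let L = lim(x→∞) (3x)^(4/x)
  Then ln(L) = lim(x→∞) [exponent × ln(base)]
  Evaluate using L'Hôpital or standard limits, then exponentiate.
  L = 1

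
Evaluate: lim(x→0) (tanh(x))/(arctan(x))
This is a 0/0 indeterminate form.

Apply L'Hôpital's rule: differentiate numerator and denominator separately.
  f(x) = tanh(x)   ⇒   f'(x) = 1 - tanh(x)^2
  g(x) = atan(x)   ⇒   g'(x) = 1/(x^2 + 1)
  lim(x→0) f'(x)/g'(x) = lim(x→0) (1 - tanh(x)^2)/(1/(x^2 + 1))
  = 1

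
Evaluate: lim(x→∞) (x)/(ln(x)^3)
This is an ∞/∞ indeterminate form.

Apply L'Hôpital's rule: differentiate numerator and denominator separately.
  f(x) = x   ⇒   f'(x) = 1
  g(x) = ln(x)^3   ⇒   g'(x) = 3·ln(x)^2/x
  lim(x→∞) f'(x)/g'(x) = lim(x→∞) (1)/(3·ln(x)^2/x)
  = ∞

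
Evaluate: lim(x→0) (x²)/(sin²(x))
This is a 0/0 indeterminate form.

Apply L'Hôpital's rule: differentiate numerator and denominator separately.
  f(x) = x^2   ⇒   f'(x) = 2·x
  g(x) = sin(x)^2   ⇒   g'(x) = 2·sin(x)·cos(x)
  lim(x→0) f'(x)/g'(x) = lim(x→0) (2·x)/(2·sin(x)·cos(x))
  = 1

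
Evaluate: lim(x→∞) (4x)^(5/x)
This is an exponential indeterminate form.

For exponential indeterminate forms, take the natural log:
  Let L = lim(x→∞) (4x)^(5/x)
  Then ln(L) = lim(x→∞) [exponent × ln(base)]
  Evaluate using L'Hôpital or standard limits, then exponentiate.
  L = 1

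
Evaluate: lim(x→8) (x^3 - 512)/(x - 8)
This is a standard limit.

Factor or rationalize the expression:
  lim(x→8) (x^3 - 512)/(x - 8) = 192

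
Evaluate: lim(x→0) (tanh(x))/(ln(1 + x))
This is a 0/0 indeterminate form.

Apply L'Hôpital's rule: differentiate numerator and denominator separately.
  f(x) = tanh(x)   ⇒   f'(x) = 1 - tanh(x)^2
  g(x) = ln(x + 1)   ⇒   g'(x) = 1/(x + 1)
  lim(x→0) f'(x)/g'(x) = lim(x→0) (1 - tanh(x)^2)/(1/(x + 1))
  = 1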